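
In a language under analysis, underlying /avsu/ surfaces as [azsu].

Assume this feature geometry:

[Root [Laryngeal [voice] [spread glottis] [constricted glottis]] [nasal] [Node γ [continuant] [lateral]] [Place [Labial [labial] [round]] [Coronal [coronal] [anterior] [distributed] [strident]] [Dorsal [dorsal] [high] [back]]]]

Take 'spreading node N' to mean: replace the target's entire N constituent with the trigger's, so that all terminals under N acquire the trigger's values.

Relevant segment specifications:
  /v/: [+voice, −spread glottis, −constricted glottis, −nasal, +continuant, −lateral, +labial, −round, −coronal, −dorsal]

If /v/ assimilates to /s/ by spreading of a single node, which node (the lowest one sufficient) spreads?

Feature comparison: [labial], [round], [coronal], [anterior], [distributed], [strident] differ between /v/ and [z]; the remaining terminals match.
These terminals are all dominated by Place, and no proper subconstituent of Place covers them all; Place is their lowest common ancestor.
Delinking /v/'s Place and associating /s/'s Place gives precisely the feature bundle of [z].
[voice] — on which /s/ differs from /v/ — is unchanged, so Root cannot have spread; the constituent is no larger than Place.

Place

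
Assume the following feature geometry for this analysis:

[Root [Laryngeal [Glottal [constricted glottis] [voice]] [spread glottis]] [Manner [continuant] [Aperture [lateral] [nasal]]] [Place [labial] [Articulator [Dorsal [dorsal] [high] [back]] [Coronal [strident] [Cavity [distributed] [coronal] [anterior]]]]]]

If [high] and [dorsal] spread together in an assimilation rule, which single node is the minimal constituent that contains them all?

[high] is immediately dominated by Dorsal.
[dorsal] is immediately dominated by Dorsal.
These paths first converge at Dorsal; no daughter of Dorsal dominates all 2 features, so Dorsal is the minimal constituent.

Dorsal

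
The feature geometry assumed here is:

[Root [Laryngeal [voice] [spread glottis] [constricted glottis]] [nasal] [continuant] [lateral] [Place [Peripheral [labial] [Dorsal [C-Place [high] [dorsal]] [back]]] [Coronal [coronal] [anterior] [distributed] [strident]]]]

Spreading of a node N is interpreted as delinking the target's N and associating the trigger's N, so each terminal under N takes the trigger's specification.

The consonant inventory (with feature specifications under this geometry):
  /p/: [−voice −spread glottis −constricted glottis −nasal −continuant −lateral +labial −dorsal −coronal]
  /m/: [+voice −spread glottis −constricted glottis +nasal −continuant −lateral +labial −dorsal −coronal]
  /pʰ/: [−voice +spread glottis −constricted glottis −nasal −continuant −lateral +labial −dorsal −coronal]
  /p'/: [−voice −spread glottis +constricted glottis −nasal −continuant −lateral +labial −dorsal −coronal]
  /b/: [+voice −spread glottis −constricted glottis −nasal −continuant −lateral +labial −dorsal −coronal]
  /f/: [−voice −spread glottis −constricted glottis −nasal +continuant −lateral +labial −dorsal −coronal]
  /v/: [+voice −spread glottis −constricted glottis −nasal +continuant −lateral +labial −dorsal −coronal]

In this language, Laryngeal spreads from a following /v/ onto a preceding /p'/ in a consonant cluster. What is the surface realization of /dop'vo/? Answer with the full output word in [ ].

[dobvo]

Terminals under Laryngeal in this geometry: [voice], [spread glottis], [constricted glottis].
After delinking /p'/'s Laryngeal and linking /v/'s, the affected terminals become [+voice], [−spread glottis], [−constricted glottis]; [nasal], [continuant], [lateral], … (outside Laryngeal) are retained from /p'/.
Among the inventory, only /b/ has exactly this specification, giving the surface form [dobvo].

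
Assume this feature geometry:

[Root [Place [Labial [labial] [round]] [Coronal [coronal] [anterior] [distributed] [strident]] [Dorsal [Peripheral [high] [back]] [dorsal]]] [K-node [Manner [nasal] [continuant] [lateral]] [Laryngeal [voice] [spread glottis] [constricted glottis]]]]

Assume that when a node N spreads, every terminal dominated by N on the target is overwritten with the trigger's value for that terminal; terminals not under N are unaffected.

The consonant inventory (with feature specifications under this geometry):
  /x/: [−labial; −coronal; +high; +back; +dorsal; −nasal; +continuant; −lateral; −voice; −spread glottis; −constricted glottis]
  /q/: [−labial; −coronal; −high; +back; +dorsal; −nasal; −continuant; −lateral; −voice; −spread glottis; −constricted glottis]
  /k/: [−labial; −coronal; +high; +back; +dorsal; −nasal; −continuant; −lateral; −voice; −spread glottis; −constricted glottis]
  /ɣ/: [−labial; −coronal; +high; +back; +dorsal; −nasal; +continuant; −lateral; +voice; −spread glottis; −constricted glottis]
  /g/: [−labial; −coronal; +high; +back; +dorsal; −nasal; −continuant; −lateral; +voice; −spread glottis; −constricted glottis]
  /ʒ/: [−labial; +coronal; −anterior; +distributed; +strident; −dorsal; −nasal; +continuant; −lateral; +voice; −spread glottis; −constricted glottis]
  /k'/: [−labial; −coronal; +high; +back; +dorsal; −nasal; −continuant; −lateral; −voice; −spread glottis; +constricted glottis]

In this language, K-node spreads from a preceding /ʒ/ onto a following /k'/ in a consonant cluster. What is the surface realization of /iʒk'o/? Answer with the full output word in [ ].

[iʒɣo]

Terminals under K-node in this geometry: [nasal], [continuant], [lateral], [voice], [spread glottis], [constricted glottis].
Spreading K-node from /ʒ/ onto /k'/ replaces those values with /ʒ/'s: [−nasal], [+continuant], [−lateral], [+voice], [−spread glottis], [−constricted glottis]. Features outside K-node ([labial], [coronal], [high], …) stay as in /k'/.
The resulting bundle matches /ɣ/ in the inventory; substituting it for /k'/ gives [iʒɣo].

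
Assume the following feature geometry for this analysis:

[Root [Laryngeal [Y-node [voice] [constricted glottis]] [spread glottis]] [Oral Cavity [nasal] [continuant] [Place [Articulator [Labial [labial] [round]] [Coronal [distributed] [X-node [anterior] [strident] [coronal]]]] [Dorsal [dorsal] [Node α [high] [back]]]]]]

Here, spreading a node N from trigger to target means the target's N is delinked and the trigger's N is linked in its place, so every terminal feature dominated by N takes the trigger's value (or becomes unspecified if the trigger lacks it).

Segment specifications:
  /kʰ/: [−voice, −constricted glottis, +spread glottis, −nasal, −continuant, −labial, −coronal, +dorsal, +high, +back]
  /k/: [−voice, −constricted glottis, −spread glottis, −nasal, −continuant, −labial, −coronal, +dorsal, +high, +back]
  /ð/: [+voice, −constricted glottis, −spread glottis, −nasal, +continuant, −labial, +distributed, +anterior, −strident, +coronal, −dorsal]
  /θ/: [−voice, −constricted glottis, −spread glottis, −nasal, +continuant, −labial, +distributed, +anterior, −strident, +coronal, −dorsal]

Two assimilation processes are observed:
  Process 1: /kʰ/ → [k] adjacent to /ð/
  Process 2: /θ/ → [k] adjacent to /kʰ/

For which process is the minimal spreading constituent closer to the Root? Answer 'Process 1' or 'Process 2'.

Process 2

Process 1 alters [spread glottis]; the lowest dominating node is [spread glottis] (depth 2 from Root).
In Process 2, [continuant], [coronal], [anterior], [distributed], [strident], [dorsal], [high], [back] change, so the minimal spreading node is Oral Cavity at depth 1.
Depth 1 < depth 2; Process 2 involves the structurally higher constituent Oral Cavity.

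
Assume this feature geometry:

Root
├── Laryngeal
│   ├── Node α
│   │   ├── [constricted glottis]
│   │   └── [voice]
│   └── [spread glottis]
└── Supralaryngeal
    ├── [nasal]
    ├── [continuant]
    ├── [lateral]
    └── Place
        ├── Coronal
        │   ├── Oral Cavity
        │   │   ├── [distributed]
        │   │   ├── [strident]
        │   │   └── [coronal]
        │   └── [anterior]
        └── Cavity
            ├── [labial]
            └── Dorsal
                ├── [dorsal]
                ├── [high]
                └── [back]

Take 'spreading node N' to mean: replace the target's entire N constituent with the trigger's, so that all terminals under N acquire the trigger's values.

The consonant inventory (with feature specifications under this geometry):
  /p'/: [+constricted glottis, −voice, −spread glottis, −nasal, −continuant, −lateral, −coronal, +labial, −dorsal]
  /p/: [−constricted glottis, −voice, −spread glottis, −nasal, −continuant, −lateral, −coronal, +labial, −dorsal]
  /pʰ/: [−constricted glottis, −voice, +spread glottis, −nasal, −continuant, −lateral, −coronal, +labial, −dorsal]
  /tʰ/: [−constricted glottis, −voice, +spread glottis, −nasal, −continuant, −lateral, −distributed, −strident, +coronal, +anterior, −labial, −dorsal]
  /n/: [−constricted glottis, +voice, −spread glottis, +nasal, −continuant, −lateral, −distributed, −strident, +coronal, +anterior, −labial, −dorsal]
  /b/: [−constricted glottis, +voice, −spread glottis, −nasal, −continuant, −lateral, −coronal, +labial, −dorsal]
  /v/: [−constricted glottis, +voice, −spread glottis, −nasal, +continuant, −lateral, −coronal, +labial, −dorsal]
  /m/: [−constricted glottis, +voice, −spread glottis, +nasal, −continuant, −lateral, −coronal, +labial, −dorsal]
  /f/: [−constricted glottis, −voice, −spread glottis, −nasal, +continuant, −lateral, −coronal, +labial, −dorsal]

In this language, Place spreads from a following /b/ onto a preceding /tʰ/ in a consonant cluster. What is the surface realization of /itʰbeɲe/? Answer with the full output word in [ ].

[ipʰbeɲe]

Terminals under Place in this geometry: [distributed], [strident], [coronal], [anterior], [labial], [dorsal], [high], [back].
Spreading Place from /b/ onto /tʰ/ replaces those values with /b/'s: [−coronal], [+labial], [−dorsal]. Features outside Place ([constricted glottis], [voice], [spread glottis], …) stay as in /tʰ/.
This feature bundle is that of [pʰ], so /itʰbeɲe/ surfaces as [ipʰbeɲe].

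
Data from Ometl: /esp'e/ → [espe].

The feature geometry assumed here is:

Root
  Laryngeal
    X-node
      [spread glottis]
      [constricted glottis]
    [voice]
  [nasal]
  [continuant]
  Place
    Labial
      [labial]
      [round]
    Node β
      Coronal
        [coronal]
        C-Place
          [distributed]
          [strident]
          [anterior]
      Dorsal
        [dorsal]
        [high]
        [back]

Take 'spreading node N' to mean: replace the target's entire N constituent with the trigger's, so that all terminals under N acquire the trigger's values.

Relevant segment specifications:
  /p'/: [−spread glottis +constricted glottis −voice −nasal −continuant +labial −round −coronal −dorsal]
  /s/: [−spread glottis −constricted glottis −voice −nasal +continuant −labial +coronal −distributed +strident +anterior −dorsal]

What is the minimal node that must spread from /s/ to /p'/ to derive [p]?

The alternation /p'/ → [p] changes [constricted glottis] and nothing else.
With a single altered terminal, the smallest constituent that could spread is that terminal — [constricted glottis].
[labial], [coronal] stay as in /p'/ although /s/ differs there, so no node dominating them spread; among the remaining candidates [constricted glottis] is the lowest that derives the output.

[constricted glottis]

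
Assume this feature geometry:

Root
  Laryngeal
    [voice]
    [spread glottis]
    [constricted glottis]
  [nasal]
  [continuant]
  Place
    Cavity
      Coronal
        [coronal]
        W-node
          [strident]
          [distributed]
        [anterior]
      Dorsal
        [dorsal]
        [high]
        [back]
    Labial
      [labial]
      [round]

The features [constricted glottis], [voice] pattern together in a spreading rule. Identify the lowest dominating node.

[constricted glottis]: Root / Laryngeal / [constricted glottis].
[voice]: Root / Laryngeal / [voice].
The lowest node appearing on every path is Laryngeal; each proper daughter of Laryngeal fails to dominate at least one of the listed features.

Laryngeal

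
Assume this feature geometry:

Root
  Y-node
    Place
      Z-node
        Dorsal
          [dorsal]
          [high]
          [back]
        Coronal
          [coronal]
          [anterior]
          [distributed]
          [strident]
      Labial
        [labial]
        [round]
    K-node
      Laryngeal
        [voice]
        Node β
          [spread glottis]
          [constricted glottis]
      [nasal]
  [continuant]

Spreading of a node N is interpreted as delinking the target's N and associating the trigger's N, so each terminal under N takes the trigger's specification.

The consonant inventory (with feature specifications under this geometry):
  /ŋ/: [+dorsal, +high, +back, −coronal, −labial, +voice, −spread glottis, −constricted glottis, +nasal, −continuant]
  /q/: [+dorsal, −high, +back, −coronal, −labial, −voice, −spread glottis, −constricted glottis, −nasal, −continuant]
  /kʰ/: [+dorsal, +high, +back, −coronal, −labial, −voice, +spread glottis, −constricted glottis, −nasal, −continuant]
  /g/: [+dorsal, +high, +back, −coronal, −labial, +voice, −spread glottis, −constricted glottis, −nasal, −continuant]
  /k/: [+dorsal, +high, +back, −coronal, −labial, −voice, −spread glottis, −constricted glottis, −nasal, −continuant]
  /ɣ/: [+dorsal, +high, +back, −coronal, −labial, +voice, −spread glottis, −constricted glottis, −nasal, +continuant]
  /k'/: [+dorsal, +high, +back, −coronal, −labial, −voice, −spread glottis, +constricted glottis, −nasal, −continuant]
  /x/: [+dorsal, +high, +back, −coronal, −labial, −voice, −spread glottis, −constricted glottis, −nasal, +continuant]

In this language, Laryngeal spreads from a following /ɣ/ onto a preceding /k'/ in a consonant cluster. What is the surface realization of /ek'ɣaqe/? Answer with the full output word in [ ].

The Laryngeal node dominates the terminals [voice], [spread glottis], [constricted glottis].
Spreading Laryngeal from /ɣ/ onto /k'/ replaces those values with /ɣ/'s: [+voice], [−spread glottis], [−constricted glottis]. Features outside Laryngeal ([dorsal], [high], [back], …) stay as in /k'/.
The resulting bundle matches /g/ in the inventory; substituting it for /k'/ gives [egɣaqe].

[egɣaqe]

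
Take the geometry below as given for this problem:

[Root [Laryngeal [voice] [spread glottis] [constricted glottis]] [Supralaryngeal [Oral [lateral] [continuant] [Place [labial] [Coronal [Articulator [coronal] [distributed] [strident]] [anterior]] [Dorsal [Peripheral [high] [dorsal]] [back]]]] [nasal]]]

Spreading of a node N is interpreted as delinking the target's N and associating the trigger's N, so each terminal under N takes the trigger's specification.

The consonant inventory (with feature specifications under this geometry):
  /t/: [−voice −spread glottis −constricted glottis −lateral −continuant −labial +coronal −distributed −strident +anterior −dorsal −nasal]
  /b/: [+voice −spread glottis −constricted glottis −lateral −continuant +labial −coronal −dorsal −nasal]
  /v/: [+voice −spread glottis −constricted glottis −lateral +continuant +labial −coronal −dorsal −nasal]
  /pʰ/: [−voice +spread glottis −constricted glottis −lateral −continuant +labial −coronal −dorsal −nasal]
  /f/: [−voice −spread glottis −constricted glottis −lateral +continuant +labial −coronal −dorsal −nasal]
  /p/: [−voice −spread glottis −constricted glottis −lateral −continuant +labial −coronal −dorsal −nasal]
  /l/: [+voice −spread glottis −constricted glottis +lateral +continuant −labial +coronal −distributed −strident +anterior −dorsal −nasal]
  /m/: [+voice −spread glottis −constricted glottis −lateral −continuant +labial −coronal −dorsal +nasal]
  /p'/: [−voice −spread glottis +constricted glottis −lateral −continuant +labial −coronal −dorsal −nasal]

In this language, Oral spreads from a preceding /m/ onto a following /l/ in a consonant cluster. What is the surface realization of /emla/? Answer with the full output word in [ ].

[emba]

Terminals under Oral in this geometry: [lateral], [continuant], [labial], [coronal], [distributed], [strident], [anterior], [high], [dorsal], [back].
After delinking /l/'s Oral and linking /m/'s, the affected terminals become [−lateral], [−continuant], [+labial], [−coronal], [−dorsal]; [voice], [spread glottis], [constricted glottis], … (outside Oral) are retained from /l/.
Among the inventory, only /b/ has exactly this specification, giving the surface form [emba].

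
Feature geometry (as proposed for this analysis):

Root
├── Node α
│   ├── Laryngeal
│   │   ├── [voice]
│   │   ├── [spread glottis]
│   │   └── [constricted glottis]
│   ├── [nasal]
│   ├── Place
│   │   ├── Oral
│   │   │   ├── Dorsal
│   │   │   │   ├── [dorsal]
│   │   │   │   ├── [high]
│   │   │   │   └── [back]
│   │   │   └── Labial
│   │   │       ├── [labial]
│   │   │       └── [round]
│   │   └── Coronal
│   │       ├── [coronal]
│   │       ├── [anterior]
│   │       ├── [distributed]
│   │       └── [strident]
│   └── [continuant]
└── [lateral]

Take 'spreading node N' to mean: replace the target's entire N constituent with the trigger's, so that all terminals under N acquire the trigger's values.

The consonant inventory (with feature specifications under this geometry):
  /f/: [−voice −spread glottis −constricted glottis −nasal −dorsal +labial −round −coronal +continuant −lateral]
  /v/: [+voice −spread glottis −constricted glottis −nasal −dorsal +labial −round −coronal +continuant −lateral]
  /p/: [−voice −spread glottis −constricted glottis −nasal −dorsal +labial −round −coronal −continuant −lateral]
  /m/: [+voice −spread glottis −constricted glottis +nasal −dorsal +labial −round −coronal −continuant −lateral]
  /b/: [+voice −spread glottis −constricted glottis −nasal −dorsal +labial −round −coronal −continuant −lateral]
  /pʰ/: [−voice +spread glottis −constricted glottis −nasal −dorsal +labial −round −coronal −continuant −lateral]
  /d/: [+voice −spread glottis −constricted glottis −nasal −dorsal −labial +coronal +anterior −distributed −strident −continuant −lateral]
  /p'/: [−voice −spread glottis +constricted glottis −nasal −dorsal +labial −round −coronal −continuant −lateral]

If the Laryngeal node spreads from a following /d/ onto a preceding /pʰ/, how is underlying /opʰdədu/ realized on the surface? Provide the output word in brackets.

[obdədu]

Terminals under Laryngeal in this geometry: [voice], [spread glottis], [constricted glottis].
Spreading Laryngeal from /d/ onto /pʰ/ replaces those values with /d/'s: [+voice], [−spread glottis], [−constricted glottis]. Features outside Laryngeal ([nasal], [dorsal], [labial], …) stay as in /pʰ/.
This feature bundle is that of [b], so /opʰdədu/ surfaces as [obdədu].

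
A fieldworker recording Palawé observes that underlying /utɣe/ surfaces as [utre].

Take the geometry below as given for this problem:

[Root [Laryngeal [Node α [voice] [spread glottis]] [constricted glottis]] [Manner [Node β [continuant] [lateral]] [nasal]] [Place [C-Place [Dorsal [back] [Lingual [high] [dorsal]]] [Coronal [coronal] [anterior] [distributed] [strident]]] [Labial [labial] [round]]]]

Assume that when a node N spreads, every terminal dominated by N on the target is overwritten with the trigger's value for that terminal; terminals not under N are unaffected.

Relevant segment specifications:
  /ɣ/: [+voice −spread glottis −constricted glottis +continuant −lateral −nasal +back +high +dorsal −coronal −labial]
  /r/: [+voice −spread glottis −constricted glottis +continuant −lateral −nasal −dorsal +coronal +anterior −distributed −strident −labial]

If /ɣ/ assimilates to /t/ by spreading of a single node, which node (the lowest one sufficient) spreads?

C-Place

Feature comparison: [coronal], [anterior], [distributed], [strident], [dorsal], [high], [back] differ between /ɣ/ and [r]; the remaining terminals match.
These terminals are all dominated by C-Place, and no proper subconstituent of C-Place covers them all; C-Place is their lowest common ancestor.
If C-Place spreads, every terminal under it takes /t/'s value, producing [r] as observed.
[voice], [continuant] stay as in /ɣ/ although /t/ differs there, so no node dominating them spread; among the remaining candidates C-Place is the lowest that derives the output.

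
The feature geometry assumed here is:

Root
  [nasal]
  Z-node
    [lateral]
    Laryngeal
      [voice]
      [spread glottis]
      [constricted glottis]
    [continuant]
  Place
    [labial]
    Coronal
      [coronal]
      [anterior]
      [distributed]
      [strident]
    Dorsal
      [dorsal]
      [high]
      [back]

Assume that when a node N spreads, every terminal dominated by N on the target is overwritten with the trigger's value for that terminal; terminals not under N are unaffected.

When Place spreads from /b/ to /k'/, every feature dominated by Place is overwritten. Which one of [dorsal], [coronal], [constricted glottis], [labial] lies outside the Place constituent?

Under this geometry, Place contains [labial], [coronal], [anterior], [distributed], [strident], [dorsal], [high], [back].
Of the listed options, [coronal], [labial], [dorsal] are among these and would be overwritten by spreading Place.
But [constricted glottis] is a dependent of Laryngeal, outside Place; it is therefore untouched by the spreading.

[constricted glottis]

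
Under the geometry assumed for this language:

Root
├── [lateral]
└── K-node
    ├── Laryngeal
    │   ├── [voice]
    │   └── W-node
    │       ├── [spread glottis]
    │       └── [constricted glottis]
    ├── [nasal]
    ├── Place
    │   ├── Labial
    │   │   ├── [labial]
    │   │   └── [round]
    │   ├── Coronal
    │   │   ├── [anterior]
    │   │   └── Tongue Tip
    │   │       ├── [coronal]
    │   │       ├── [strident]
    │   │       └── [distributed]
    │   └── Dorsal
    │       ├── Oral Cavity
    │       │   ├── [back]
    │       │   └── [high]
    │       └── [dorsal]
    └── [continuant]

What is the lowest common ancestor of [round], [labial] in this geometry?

Labial

[round]: Root > K-node > Place > Labial > [round].
[labial]: Root > K-node > Place > Labial > [labial].
The lowest node appearing on every path is Labial; each proper daughter of Labial fails to dominate at least one of the listed features.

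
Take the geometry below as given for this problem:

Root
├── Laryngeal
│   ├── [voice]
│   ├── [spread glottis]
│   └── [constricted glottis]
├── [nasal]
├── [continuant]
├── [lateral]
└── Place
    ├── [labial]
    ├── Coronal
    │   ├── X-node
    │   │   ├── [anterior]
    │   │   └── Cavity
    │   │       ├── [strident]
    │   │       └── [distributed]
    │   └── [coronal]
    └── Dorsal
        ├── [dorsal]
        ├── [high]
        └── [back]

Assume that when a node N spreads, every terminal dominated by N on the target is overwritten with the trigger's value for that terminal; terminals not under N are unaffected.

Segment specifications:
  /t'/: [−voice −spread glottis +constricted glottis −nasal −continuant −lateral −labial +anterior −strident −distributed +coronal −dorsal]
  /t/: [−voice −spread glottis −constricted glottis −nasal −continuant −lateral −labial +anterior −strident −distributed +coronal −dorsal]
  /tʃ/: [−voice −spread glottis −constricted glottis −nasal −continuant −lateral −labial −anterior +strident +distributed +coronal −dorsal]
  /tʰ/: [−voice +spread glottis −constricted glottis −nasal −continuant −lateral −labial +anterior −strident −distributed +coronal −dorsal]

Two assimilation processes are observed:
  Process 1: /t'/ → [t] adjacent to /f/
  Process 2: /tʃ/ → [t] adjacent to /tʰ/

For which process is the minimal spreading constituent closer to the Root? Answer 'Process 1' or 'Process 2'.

Process 1

Process 1: the feature that changes is [constricted glottis]; the minimal node is [constricted glottis] (depth 2).
Process 2: the features that change are [anterior], [distributed], [strident]; the minimal node is X-node (depth 3).
[constricted glottis] is closer to Root than X-node, so Process 1 spreads the higher node.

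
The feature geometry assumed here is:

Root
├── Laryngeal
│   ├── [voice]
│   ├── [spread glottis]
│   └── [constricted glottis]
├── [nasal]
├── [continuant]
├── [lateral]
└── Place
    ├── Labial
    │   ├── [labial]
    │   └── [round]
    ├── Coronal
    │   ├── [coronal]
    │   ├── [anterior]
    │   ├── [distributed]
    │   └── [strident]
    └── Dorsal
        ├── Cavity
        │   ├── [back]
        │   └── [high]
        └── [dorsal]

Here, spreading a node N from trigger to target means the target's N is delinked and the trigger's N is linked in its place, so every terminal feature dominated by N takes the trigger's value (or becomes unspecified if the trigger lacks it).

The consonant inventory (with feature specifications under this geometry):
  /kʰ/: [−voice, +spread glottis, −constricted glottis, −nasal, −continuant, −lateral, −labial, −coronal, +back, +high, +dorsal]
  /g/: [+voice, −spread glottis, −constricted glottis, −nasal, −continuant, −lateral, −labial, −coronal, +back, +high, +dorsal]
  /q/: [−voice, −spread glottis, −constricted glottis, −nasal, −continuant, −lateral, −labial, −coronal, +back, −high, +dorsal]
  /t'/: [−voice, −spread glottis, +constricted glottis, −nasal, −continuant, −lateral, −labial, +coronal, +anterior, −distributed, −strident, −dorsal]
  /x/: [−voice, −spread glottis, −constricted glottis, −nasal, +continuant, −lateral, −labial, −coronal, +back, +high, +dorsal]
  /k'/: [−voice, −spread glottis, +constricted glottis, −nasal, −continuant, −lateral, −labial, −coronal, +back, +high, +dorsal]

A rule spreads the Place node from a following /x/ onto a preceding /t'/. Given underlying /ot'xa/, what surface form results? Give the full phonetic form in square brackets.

Terminals under Place in this geometry: [labial], [round], [coronal], [anterior], [distributed], [strident], [back], [high], [dorsal].
The target acquires /x/'s values for everything under Place — [−labial], [−coronal], [+back], [+high], [+dorsal] — while keeping its own [voice], [spread glottis], [constricted glottis], ….
Among the inventory, only /k'/ has exactly this specification, giving the surface form [ok'xa].

[ok'xa]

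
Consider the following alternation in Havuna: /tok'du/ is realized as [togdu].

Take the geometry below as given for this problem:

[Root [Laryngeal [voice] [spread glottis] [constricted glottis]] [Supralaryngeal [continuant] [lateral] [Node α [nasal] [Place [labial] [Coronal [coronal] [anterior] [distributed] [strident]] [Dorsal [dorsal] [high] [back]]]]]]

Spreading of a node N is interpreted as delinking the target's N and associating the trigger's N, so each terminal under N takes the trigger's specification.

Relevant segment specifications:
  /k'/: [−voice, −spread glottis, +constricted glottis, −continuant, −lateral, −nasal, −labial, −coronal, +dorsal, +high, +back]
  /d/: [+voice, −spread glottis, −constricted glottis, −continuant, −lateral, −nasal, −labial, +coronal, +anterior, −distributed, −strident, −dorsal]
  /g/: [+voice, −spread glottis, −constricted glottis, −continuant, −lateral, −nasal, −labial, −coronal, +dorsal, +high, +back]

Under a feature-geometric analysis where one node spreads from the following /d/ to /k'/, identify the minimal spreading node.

/k'/ and [g] differ in [voice], [constricted glottis]; every other specified feature is identical.
In this geometry the lowest node dominating all of them is Laryngeal: every daughter of Laryngeal dominates only a proper subset, so no lower node suffices.
Delinking /k'/'s Laryngeal and associating /d/'s Laryngeal gives precisely the feature bundle of [g].
Had Root spread, [coronal], [dorsal] would have taken /d/'s values; they stay as in /k'/, confirming the spreading constituent is exactly Laryngeal.

Laryngeal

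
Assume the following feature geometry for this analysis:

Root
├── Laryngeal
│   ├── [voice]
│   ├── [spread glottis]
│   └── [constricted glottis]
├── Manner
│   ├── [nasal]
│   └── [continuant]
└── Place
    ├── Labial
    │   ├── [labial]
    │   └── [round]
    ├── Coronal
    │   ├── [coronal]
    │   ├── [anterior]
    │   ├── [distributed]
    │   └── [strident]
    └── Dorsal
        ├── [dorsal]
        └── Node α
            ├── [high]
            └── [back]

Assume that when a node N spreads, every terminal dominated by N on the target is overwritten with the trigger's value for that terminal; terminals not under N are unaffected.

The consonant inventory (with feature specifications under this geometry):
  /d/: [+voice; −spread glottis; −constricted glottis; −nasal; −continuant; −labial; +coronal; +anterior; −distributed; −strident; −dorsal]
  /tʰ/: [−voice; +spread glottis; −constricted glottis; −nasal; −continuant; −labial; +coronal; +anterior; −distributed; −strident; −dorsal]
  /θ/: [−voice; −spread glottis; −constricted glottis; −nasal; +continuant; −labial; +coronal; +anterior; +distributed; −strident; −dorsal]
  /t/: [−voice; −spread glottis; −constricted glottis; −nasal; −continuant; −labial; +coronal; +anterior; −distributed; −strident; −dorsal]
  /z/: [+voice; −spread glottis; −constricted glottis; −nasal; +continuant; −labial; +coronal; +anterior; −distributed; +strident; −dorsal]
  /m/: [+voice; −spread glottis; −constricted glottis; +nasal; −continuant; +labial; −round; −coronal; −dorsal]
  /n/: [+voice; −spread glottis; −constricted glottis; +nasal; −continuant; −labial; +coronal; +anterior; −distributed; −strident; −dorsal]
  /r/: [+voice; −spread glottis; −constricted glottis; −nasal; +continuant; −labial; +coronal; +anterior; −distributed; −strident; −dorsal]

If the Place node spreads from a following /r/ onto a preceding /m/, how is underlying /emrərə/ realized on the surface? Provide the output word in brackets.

[enrərə]

Terminals under Place in this geometry: [labial], [round], [coronal], [anterior], [distributed], [strident], [dorsal], [high], [back].
After delinking /m/'s Place and linking /r/'s, the affected terminals become [−labial], [+coronal], [+anterior], [−distributed], [−strident], [−dorsal]; [voice], [spread glottis], [constricted glottis], … (outside Place) are retained from /m/.
This feature bundle is that of [n], so /emrərə/ surfaces as [enrərə].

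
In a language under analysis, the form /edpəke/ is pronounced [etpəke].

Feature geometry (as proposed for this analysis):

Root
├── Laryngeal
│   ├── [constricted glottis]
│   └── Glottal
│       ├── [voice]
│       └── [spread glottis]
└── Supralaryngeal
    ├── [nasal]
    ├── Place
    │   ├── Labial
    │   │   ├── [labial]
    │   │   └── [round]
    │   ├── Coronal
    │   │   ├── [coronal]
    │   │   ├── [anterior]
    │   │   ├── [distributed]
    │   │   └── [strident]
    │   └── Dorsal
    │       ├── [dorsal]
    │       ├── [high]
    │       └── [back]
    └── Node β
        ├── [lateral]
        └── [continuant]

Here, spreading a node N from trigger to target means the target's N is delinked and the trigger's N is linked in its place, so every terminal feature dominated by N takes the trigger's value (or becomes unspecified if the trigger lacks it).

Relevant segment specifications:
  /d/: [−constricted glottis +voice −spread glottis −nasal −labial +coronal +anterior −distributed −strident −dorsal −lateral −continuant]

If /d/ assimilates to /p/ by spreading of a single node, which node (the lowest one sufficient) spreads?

[voice]

Feature comparison: [voice] differs between /d/ and [t]; the remaining terminals match.
Since just one terminal is affected and it takes /p/'s value, spreading the terminal [voice] alone is sufficient and minimal.
[labial], [coronal] stay as in /d/ although /p/ differs there, so no node dominating them spread; among the remaining candidates [voice] is the lowest that derives the output.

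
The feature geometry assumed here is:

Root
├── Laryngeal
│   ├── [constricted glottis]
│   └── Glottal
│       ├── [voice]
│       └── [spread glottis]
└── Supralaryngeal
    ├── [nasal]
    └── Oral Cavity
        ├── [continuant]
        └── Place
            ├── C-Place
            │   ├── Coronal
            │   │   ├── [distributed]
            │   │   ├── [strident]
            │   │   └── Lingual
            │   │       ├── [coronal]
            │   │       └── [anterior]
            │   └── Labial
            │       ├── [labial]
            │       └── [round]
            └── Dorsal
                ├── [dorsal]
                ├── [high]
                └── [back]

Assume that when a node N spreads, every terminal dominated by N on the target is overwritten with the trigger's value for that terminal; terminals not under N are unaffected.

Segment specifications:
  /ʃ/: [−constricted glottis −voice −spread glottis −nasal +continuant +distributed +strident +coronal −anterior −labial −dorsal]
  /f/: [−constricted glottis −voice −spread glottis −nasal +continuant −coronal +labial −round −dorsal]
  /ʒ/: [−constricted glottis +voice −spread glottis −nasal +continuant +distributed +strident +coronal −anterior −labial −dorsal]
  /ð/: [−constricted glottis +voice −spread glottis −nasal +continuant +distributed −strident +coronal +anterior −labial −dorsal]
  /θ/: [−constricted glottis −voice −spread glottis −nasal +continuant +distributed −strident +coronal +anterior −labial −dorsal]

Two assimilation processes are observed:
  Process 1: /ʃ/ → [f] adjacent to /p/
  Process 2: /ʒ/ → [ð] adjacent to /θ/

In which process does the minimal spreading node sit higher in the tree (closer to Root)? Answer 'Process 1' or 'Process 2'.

Process 1 alters [labial], [round], [coronal], [anterior], [distributed], [strident]; the lowest common ancestor is C-Place (depth 4 from Root).
Process 2: the features that change are [anterior], [strident]; the minimal node is Coronal (depth 5).
C-Place (depth 4) sits above Coronal (depth 5), making Process 1 the one with the higher spreading node.

Process 1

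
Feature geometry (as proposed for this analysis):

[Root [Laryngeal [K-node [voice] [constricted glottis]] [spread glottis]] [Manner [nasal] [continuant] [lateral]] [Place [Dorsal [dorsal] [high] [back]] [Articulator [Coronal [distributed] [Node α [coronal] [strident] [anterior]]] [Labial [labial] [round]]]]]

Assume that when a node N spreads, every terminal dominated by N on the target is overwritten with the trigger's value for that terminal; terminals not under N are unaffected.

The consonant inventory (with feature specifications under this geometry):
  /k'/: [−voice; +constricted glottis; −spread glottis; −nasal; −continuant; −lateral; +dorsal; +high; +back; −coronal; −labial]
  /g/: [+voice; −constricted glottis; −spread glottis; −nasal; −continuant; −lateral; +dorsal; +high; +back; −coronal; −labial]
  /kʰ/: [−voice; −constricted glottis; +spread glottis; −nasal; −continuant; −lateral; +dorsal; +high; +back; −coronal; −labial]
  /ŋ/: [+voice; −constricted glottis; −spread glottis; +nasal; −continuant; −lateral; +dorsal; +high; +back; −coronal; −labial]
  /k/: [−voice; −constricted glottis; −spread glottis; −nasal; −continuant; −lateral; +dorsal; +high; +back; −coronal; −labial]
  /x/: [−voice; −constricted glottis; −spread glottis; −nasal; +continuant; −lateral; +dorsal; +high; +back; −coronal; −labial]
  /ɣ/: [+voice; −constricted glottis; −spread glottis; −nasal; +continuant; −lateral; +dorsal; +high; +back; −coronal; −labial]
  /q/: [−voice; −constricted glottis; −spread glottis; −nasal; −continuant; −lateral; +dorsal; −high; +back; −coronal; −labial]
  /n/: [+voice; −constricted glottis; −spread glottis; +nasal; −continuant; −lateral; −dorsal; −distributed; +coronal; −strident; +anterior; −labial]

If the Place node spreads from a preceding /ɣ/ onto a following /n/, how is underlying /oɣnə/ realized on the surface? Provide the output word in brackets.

[oɣŋə]

Place immediately or transitively dominates [dorsal], [high], [back], [distributed], [coronal], [strident], [anterior], [labial], [round].
After delinking /n/'s Place and linking /ɣ/'s, the affected terminals become [+dorsal], [+high], [+back], [−coronal], [−labial]; [voice], [constricted glottis], [spread glottis], … (outside Place) are retained from /n/.
The resulting bundle matches /ŋ/ in the inventory; substituting it for /n/ gives [oɣŋə].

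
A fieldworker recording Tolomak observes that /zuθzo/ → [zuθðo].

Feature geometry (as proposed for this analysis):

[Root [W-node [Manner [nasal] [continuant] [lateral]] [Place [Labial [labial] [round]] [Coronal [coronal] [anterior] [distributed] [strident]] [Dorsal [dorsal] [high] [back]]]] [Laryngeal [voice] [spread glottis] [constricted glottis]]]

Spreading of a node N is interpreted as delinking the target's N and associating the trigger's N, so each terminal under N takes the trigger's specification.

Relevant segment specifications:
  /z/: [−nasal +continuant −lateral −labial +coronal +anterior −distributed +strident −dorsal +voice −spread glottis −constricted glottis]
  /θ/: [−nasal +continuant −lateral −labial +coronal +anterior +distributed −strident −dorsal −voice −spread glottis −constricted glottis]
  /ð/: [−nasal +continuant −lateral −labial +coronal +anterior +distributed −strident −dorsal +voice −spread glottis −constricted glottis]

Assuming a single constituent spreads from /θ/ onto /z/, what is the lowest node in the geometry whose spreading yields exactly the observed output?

Coronal

The alternation /z/ → [ð] changes [distributed], [strident] and nothing else.
These terminals are all dominated by Coronal, and no proper subconstituent of Coronal covers them all; Coronal is their lowest common ancestor.
Spreading Coronal from /θ/ overwrites each of those terminals with /θ/'s values, yielding exactly [ð].
[voice], a feature on which the two segments disagree outside Coronal, is unchanged — nothing dominating it spread, and Coronal is the minimal sufficient constituent.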